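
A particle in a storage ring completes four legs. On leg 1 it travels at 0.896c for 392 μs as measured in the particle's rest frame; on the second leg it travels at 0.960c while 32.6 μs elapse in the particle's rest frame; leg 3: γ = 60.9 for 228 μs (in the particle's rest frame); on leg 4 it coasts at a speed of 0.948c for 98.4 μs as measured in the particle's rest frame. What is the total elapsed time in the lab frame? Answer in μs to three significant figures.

Leg 1: γ = 1/√(1 − 0.896²) = 1/√0.1972 = 2.252; Δt_1 = 2.252 × 392 = 882.8 μs.
Leg 2: γ = 1/√(1 − 0.960²) = 25/7 ≈ 3.571; Δt_2 = 3.571 × 32.6 = 116.4 μs.
Leg 3: γ = 60.9; Δt_3 = 60.90 × 228 = 1.389×10⁴ μs.
Leg 4: γ = 1/√(1 − 0.948²) = 1/√0.1013 = 3.142; Δt_4 = 3.142 × 98.4 = 309.2 μs.
Total: 882.8 + 116.4 + 1.389×10⁴ + 309.2 μs.

Δt = 1.52×10⁴ μs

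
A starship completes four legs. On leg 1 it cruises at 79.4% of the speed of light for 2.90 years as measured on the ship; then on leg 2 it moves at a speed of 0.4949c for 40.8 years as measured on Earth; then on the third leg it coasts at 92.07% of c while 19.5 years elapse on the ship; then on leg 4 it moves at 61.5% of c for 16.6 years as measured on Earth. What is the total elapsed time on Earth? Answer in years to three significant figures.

Leg 1: β = 0.794; γ = 1/√(1 − 0.794²) = 1/√0.3696 = 1.645; Δt_1 = 1.645 × 2.90 = 4.770 years.
Leg 2: 40.8 years is already measured on Earth.
Leg 3: β = 0.9207; γ = 1/√(1 − 0.9207²) = 1/√0.1523 = 2.562; Δt_3 = 2.562 × 19.5 = 49.97 years.
Leg 4: 16.6 years is already measured on Earth.
Total: 4.770 + 40.80 + 49.97 + 16.60 years.

Δt = 112 years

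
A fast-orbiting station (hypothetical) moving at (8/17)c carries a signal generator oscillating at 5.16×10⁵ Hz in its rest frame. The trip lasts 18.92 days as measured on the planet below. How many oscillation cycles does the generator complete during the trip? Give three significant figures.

γ = 1/√(1 − (8/17)²) = 17/15 ≈ 1.133
The oscillator's own cycle count is N = f × τ where τ is the proper time aboard the station. τ = Δt/γ = 18.92/1.133 = 16.69 days = 1.442×10⁶ s.
N = 5.16×10⁵ × 1.442×10⁶ = 7.443×10¹¹.

N = 7.44×10¹¹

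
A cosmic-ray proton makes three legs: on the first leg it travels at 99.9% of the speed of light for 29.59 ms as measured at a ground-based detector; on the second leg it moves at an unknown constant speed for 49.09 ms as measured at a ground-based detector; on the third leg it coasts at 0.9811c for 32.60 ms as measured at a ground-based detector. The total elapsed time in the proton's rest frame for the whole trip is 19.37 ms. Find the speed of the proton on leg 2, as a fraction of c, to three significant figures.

Leg 1: β = 0.999; γ = 1/√(1 − 0.999²) = 1/√0.001999 = 22.37; τ_1 = 29.59/22.37 = 1.323 ms.
Leg 2: speed unknown; τ_2 = 49.09/γ_2.
Leg 3: γ = 1/√(1 − 0.9811²) = 1/√0.03744 = 5.168; τ_3 = 32.60/5.168 = 6.308 ms.
Total proper time: 1.323 + τ_2 + 6.308 = 19.37, so τ_2 = 19.37 − 7.631 = 11.74 ms.
γ_2 = 49.09/11.74 = 4.182; β = √(1 − 1/γ²) = √0.9428.

β = 0.971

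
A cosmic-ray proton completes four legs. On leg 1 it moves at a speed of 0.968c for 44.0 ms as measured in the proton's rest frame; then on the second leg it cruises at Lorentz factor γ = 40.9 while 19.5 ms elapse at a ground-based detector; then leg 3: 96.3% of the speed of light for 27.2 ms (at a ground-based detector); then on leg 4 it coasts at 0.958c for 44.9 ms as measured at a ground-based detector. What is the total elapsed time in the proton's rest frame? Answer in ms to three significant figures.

τ = 64.7 ms

Leg 1: 44.0 ms is already measured in the proton's rest frame.
Leg 2: γ = 40.9; τ_2 = 19.5/40.90 = 0.4768 ms.
Leg 3: β = 0.963; γ = 1/√(1 − 0.963²) = 1/√0.07263 = 3.711; τ_3 = 27.2/3.711 = 7.330 ms.
Leg 4: γ = 1/√(1 − 0.958²) = 1/√0.08224 = 3.487; τ_4 = 44.9/3.487 = 12.88 ms.
Total: 44.00 + 0.4768 + 7.330 + 12.88 ms.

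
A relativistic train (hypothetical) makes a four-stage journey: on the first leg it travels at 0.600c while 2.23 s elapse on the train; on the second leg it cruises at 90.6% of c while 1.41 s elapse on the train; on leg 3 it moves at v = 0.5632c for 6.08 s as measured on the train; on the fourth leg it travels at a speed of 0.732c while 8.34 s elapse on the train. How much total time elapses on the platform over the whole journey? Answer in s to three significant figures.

Δt = 25.7 s

Leg 1: γ = 1/√(1 − 0.600²) = 5/4 = 1.250; Δt_1 = 1.250 × 2.23 = 2.788 s.
Leg 2: β = 0.906; γ = 1/√(1 − 0.906²) = 1/√0.1792 = 2.363; Δt_2 = 2.363 × 1.41 = 3.331 s.
Leg 3: γ = 1/√(1 − 0.5632²) = 1/√0.6828 = 1.210; Δt_3 = 1.210 × 6.08 = 7.358 s.
Leg 4: γ = 1/√(1 − 0.732²) = 1/√0.4642 = 1.468; Δt_4 = 1.468 × 8.34 = 12.24 s.
Total: 2.788 + 3.331 + 7.358 + 12.24 s.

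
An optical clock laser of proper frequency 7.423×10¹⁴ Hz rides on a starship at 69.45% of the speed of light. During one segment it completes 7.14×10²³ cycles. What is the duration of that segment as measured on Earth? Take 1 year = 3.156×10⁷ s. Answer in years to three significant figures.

β = 0.6945; γ = 1/√(1 − 0.6945²) = 1/√0.5177 = 1.390
Proper time for N cycles: τ = N/f = 7.14×10²³/(7.423×10¹⁴) = 9.619×10⁸ s = 30.48 years.
Lab-frame duration Δt = γτ = 1.390 × 30.48 = 42.36 years.

Δt = 42.4 years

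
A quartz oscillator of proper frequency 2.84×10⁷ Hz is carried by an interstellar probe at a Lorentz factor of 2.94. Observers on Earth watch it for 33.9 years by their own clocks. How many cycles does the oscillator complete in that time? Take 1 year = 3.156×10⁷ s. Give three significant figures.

N = 1.03×10¹⁶

γ = 2.94
During 33.9 years of lab time, the oscillator's proper time advances by τ = Δt/γ = 33.9/2.940 = 11.53 years = 3.639×10⁸ s.
N = f × τ = 2.84×10⁷ × 3.639×10⁸ = 1.033×10¹⁶.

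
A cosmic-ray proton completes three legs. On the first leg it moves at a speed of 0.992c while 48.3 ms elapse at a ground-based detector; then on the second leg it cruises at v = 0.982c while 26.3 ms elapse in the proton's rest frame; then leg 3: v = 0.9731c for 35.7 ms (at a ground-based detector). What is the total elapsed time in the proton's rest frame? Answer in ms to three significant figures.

τ = 40.6 ms

Leg 1: γ = 1/√(1 − 0.992²) = 1/√0.01594 = 7.922; τ_1 = 48.3/7.922 = 6.097 ms.
Leg 2: 26.3 ms is already measured in the proton's rest frame.
Leg 3: γ = 1/√(1 − 0.9731²) = 1/√0.05308 = 4.341; τ_3 = 35.7/4.341 = 8.225 ms.
Total: 6.097 + 26.30 + 8.225 ms.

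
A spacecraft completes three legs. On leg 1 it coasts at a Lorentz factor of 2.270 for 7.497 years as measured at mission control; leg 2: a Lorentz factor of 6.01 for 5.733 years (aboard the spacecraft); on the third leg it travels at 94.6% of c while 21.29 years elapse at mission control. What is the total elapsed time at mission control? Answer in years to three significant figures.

Leg 1: 7.497 years is already measured at mission control.
Leg 2: γ = 6.01; Δt_2 = 6.010 × 5.733 = 34.46 years.
Leg 3: 21.29 years is already measured at mission control.
Total: 7.497 + 34.46 + 21.29 years.

Δt = 63.2 years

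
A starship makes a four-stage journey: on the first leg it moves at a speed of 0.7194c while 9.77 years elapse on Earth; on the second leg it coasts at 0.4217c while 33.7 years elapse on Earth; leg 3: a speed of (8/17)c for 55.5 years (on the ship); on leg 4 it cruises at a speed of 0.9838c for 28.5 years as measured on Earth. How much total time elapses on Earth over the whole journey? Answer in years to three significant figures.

Leg 1: 9.77 years is already measured on Earth.
Leg 2: 33.7 years is already measured on Earth.
Leg 3: γ = 1/√(1 − (8/17)²) = 17/15 ≈ 1.133; Δt_3 = 1.133 × 55.5 = 62.90 years.
Leg 4: 28.5 years is already measured on Earth.
Total: 9.770 + 33.70 + 62.90 + 28.50 years.

Δt = 135 years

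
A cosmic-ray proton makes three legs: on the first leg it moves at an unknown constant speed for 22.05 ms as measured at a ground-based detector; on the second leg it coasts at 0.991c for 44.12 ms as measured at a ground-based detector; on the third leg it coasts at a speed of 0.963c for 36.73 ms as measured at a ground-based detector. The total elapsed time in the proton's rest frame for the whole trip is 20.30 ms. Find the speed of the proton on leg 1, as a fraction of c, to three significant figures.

β = 0.979

Leg 1: speed unknown; τ_1 = 22.05/γ_1.
Leg 2: γ = 1/√(1 − 0.991²) = 1/√0.01792 = 7.470; τ_2 = 44.12/7.470 = 5.906 ms.
Leg 3: γ = 1/√(1 − 0.963²) = 1/√0.07263 = 3.711; τ_3 = 36.73/3.711 = 9.899 ms.
Total proper time: τ_1 + 5.906 + 9.899 = 20.30, so τ_1 = 20.30 − 15.80 = 4.495 ms.
γ_1 = 22.05/4.495 = 4.905; β = √(1 − 1/γ²) = √0.9584.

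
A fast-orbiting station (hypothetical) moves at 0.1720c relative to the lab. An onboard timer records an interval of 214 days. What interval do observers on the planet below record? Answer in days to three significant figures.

Δt = 217 days

γ = 1/√(1 − 0.1720²) = 1/√0.9704 = 1.015
The interval measured aboard the station is the proper time (both events occur at the same place in that frame); the lab-frame interval is Δt = γτ = 1.015 × 214 days.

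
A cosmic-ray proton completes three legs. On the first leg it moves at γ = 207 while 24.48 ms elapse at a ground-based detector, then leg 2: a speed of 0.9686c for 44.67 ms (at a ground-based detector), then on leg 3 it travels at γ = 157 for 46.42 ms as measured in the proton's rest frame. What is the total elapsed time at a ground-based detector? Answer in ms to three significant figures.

Δt = 7360 ms

Leg 1: 24.48 ms is already measured at a ground-based detector.
Leg 2: 44.67 ms is already measured at a ground-based detector.
Leg 3: γ = 157; Δt_3 = 157.0 × 46.42 = 7288 ms.
Total: 24.48 + 44.67 + 7288 ms.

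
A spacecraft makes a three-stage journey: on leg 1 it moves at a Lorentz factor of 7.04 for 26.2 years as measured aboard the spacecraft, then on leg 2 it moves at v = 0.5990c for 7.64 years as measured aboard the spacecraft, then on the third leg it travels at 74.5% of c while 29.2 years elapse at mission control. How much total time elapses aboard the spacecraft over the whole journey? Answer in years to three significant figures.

Leg 1: 26.2 years is already measured aboard the spacecraft.
Leg 2: 7.64 years is already measured aboard the spacecraft.
Leg 3: β = 0.745; γ = 1/√(1 − 0.745²) = 1/√0.4450 = 1.499; τ_3 = 29.2/1.499 = 19.48 years.
Total: 26.20 + 7.640 + 19.48 years.

τ = 53.3 years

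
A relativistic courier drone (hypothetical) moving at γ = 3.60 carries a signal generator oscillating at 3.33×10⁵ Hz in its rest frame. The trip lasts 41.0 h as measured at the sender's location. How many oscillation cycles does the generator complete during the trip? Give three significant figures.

γ = 3.60
The oscillator's own cycle count is N = f × τ where τ is the proper time aboard the drone. τ = Δt/γ = 41.0/3.600 = 11.39 h = 4.100×10⁴ s.
N = 3.33×10⁵ × 4.100×10⁴ = 1.365×10¹⁰.

N = 1.37×10¹⁰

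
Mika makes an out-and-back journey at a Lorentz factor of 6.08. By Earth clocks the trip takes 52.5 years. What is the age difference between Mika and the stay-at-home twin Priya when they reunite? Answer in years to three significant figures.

γ = 6.08
Mika's elapsed proper time: τ = 52.5/6.080 = 8.635 years.
Age gap = Δt − τ = 52.5 − 8.635 years.

Δt − τ = 43.9 years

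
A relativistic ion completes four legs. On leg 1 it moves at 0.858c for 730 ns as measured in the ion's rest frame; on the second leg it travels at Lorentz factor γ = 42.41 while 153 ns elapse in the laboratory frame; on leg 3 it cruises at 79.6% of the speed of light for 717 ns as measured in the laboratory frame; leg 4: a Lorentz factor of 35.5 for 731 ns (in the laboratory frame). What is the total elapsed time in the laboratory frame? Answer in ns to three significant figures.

Leg 1: γ = 1/√(1 − 0.858²) = 1/√0.2638 = 1.947; Δt_1 = 1.947 × 730 = 1421 ns.
Leg 2: 153 ns is already measured in the laboratory frame.
Leg 3: 717 ns is already measured in the laboratory frame.
Leg 4: 731 ns is already measured in the laboratory frame.
Total: 1421 + 153.0 + 717.0 + 731.0 ns.

Δt = 3020 ns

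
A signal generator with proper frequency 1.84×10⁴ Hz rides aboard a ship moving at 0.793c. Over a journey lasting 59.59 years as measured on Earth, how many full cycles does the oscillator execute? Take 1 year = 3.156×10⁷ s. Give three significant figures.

N = 2.11×10¹³

γ = 1/√(1 − 0.793²) = 1/√0.3712 = 1.641
The oscillator's own cycle count is N = f × τ where τ is the proper time on the ship. τ = Δt/γ = 59.59/1.641 = 36.30 years = 1.146×10⁹ s.
N = 1.84×10⁴ × 1.146×10⁹ = 2.108×10¹³.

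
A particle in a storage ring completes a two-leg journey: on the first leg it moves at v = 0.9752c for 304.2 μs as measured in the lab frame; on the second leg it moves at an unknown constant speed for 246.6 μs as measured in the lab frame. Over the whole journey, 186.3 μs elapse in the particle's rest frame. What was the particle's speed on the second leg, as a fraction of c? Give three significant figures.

β = 0.876

Leg 1: γ = 1/√(1 − 0.9752²) = 1/√0.04898 = 4.518; τ_1 = 304.2/4.518 = 67.33 μs.
Leg 2: speed unknown; τ_2 = 246.6/γ_2.
Total proper time: 67.33 + τ_2 = 186.3, so τ_2 = 186.3 − 67.33 = 119.0 μs.
γ_2 = 246.6/119.0 = 2.073; β = √(1 − 1/γ²) = √0.7672.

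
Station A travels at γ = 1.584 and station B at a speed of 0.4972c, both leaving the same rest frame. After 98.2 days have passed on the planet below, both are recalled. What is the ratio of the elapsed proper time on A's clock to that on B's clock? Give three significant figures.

A: γ = 1.584. B: γ = 1/√(1 − 0.4972²) = 1/√0.7528 = 1.153.
τ_A/τ_B = γ_B/γ_A = 1.153/1.584 = 0.7276, so τ_A/τ_B = 0.7276.

τ_A/τ_B = 0.728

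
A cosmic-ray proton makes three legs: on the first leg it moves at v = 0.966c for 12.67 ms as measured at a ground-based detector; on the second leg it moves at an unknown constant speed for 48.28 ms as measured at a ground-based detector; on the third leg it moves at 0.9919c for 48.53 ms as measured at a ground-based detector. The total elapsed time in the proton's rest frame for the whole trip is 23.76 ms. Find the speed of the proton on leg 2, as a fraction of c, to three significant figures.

Leg 1: γ = 1/√(1 − 0.966²) = 1/√0.06684 = 3.868; τ_1 = 12.67/3.868 = 3.276 ms.
Leg 2: speed unknown; τ_2 = 48.28/γ_2.
Leg 3: γ = 1/√(1 − 0.9919²) = 1/√0.01613 = 7.873; τ_3 = 48.53/7.873 = 6.164 ms.
Total proper time: 3.276 + τ_2 + 6.164 = 23.76, so τ_2 = 23.76 − 9.440 = 14.32 ms.
γ_2 = 48.28/14.32 = 3.372; β = √(1 − 1/γ²) = √0.9120.

β = 0.955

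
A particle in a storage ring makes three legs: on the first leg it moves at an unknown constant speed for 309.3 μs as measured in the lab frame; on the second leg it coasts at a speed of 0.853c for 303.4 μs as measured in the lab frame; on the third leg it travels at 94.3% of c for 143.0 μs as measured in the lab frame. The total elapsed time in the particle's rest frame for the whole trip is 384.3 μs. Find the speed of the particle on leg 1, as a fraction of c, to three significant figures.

Leg 1: speed unknown; τ_1 = 309.3/γ_1.
Leg 2: γ = 1/√(1 − 0.853²) = 1/√0.2724 = 1.916; τ_2 = 303.4/1.916 = 158.3 μs.
Leg 3: β = 0.943; γ = 1/√(1 − 0.943²) = 1/√0.1108 = 3.005; τ_3 = 143.0/3.005 = 47.59 μs.
Total proper time: τ_1 + 158.3 + 47.59 = 384.3, so τ_1 = 384.3 − 205.9 = 178.4 μs.
γ_1 = 309.3/178.4 = 1.734; β = √(1 − 1/γ²) = √0.6675.

β = 0.817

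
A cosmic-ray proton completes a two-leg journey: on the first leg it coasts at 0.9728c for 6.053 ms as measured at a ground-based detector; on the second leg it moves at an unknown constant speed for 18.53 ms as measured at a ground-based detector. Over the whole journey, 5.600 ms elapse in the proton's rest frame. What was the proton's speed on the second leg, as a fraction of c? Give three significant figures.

β = 0.974

Leg 1: γ = 1/√(1 − 0.9728²) = 1/√0.05366 = 4.317; τ_1 = 6.053/4.317 = 1.402 ms.
Leg 2: speed unknown; τ_2 = 18.53/γ_2.
Total proper time: 1.402 + τ_2 = 5.600, so τ_2 = 5.600 − 1.402 = 4.198 ms.
γ_2 = 18.53/4.198 = 4.414; β = √(1 − 1/γ²) = √0.9487.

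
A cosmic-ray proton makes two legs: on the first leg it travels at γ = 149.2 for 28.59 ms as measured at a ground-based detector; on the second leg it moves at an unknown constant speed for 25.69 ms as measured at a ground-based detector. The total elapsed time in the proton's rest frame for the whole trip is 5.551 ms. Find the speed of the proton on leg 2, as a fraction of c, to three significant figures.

β = 0.978

Leg 1: γ = 149.2; τ_1 = 28.59/149.2 = 0.1916 ms.
Leg 2: speed unknown; τ_2 = 25.69/γ_2.
Total proper time: 0.1916 + τ_2 = 5.551, so τ_2 = 5.551 − 0.1916 = 5.359 ms.
γ_2 = 25.69/5.359 = 4.793; β = √(1 − 1/γ²) = √0.9565.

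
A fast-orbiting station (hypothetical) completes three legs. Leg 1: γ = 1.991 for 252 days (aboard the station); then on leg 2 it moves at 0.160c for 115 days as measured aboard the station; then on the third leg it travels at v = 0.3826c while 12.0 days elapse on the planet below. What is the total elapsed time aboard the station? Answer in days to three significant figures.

Leg 1: 252 days is already measured aboard the station.
Leg 2: 115 days is already measured aboard the station.
Leg 3: γ = 1/√(1 − 0.3826²) = 1/√0.8536 = 1.082; τ_3 = 12.0/1.082 = 11.09 days.
Total: 252.0 + 115.0 + 11.09 days.

τ = 378 days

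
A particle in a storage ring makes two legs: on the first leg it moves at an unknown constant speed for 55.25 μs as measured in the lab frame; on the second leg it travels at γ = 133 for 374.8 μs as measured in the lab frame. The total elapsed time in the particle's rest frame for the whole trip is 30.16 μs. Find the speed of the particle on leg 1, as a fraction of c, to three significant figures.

Leg 1: speed unknown; τ_1 = 55.25/γ_1.
Leg 2: γ = 133; τ_2 = 374.8/133.0 = 2.818 μs.
Total proper time: τ_1 + 2.818 = 30.16, so τ_1 = 30.16 − 2.818 = 27.34 μs.
γ_1 = 55.25/27.34 = 2.021; β = √(1 − 1/γ²) = √0.7551.

β = 0.869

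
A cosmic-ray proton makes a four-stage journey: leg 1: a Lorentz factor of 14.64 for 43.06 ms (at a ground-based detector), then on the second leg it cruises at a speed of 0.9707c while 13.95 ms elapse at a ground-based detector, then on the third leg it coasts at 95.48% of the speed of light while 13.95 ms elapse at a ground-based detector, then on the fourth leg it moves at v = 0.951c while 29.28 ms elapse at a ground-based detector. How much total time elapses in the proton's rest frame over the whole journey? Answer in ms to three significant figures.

Leg 1: γ = 14.64; τ_1 = 43.06/14.64 = 2.941 ms.
Leg 2: γ = 1/√(1 − 0.9707²) = 1/√0.05774 = 4.162; τ_2 = 13.95/4.162 = 3.352 ms.
Leg 3: β = 0.9548; γ = 1/√(1 − 0.9548²) = 1/√0.08836 = 3.364; τ_3 = 13.95/3.364 = 4.147 ms.
Leg 4: γ = 1/√(1 − 0.951²) = 1/√0.09560 = 3.234; τ_4 = 29.28/3.234 = 9.053 ms.
Total: 2.941 + 3.352 + 4.147 + 9.053 ms.

τ = 19.5 ms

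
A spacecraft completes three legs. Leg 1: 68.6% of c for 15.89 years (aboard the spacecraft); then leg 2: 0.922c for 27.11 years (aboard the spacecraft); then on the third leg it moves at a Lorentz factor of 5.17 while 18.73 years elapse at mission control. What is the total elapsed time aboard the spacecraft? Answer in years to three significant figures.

Leg 1: 15.89 years is already measured aboard the spacecraft.
Leg 2: 27.11 years is already measured aboard the spacecraft.
Leg 3: γ = 5.17; τ_3 = 18.73/5.170 = 3.623 years.
Total: 15.89 + 27.11 + 3.623 years.

τ = 46.6 years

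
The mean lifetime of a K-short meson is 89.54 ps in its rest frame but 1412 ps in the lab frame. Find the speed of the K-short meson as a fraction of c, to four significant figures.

γ = Δt/τ₀ = 1412/89.54 = 15.77
β = √(1 − 1/γ²) = √(1 − 0.004021) = √0.9960

β = 0.9980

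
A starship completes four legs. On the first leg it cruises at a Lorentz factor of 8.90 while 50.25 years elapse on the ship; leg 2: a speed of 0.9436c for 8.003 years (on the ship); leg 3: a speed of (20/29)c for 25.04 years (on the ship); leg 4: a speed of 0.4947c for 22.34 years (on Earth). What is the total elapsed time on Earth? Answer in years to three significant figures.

Δt = 528 years

Leg 1: γ = 8.90; Δt_1 = 8.900 × 50.25 = 447.2 years.
Leg 2: γ = 1/√(1 − 0.9436²) = 1/√0.1096 = 3.020; Δt_2 = 3.020 × 8.003 = 24.17 years.
Leg 3: γ = 1/√(1 − (20/29)²) = 29/21 ≈ 1.381; Δt_3 = 1.381 × 25.04 = 34.58 years.
Leg 4: 22.34 years is already measured on Earth.
Total: 447.2 + 24.17 + 34.58 + 22.34 years.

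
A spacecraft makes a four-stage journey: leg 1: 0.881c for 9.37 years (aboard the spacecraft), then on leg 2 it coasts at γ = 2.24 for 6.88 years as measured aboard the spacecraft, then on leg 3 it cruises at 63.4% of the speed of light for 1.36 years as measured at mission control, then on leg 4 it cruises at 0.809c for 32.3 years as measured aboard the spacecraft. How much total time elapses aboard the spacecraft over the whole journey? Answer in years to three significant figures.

Leg 1: 9.37 years is already measured aboard the spacecraft.
Leg 2: 6.88 years is already measured aboard the spacecraft.
Leg 3: β = 0.634; γ = 1/√(1 − 0.634²) = 1/√0.5980 = 1.293; τ_3 = 1.36/1.293 = 1.052 years.
Leg 4: 32.3 years is already measured aboard the spacecraft.
Total: 9.370 + 6.880 + 1.052 + 32.30 years.

τ = 49.6 years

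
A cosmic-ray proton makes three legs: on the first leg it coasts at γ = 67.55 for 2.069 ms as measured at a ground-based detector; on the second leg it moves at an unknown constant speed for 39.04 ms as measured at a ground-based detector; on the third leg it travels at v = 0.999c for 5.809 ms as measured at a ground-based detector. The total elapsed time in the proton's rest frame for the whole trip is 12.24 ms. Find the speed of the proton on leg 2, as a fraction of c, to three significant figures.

Leg 1: γ = 67.55; τ_1 = 2.069/67.55 = 0.03063 ms.
Leg 2: speed unknown; τ_2 = 39.04/γ_2.
Leg 3: γ = 1/√(1 − 0.999²) = 1/√0.001999 = 22.37; τ_3 = 5.809/22.37 = 0.2597 ms.
Total proper time: 0.03063 + τ_2 + 0.2597 = 12.24, so τ_2 = 12.24 − 0.2904 = 11.95 ms.
γ_2 = 39.04/11.95 = 3.267; β = √(1 − 1/γ²) = √0.9063.

β = 0.952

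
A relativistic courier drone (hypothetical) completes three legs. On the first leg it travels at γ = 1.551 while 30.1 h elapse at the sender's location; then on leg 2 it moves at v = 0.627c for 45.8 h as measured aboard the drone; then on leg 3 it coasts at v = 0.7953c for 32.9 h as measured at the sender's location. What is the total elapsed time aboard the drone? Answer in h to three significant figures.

τ = 85.2 h

Leg 1: γ = 1.551; τ_1 = 30.1/1.551 = 19.41 h.
Leg 2: 45.8 h is already measured aboard the drone.
Leg 3: γ = 1/√(1 − 0.7953²) = 1/√0.3675 = 1.650; τ_3 = 32.9/1.650 = 19.94 h.
Total: 19.41 + 45.80 + 19.94 h.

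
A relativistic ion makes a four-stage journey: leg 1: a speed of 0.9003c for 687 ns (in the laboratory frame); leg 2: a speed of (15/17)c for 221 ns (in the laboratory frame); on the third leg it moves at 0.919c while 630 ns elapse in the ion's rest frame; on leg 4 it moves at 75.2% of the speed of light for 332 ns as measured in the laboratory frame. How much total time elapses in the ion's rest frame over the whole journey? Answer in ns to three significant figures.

τ = 1250 ns

Leg 1: γ = 1/√(1 − 0.9003²) = 1/√0.1895 = 2.297; τ_1 = 687/2.297 = 299.0 ns.
Leg 2: γ = 1/√(1 − (15/17)²) = 17/8 = 2.125; τ_2 = 221/2.125 = 104.0 ns.
Leg 3: 630 ns is already measured in the ion's rest frame.
Leg 4: β = 0.752; γ = 1/√(1 − 0.752²) = 1/√0.4345 = 1.517; τ_4 = 332/1.517 = 218.8 ns.
Total: 299.0 + 104.0 + 630.0 + 218.8 ns.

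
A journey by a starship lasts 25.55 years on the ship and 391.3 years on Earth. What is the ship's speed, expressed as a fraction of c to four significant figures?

The proper time is measured on the ship (both events occur at the ship's location); Δt is measured on Earth. γ = Δt/τ = 391.3/25.55 = 15.32.
β = √(1 − 1/γ²) = √(1 − 0.004263) = √0.9957

β = 0.9979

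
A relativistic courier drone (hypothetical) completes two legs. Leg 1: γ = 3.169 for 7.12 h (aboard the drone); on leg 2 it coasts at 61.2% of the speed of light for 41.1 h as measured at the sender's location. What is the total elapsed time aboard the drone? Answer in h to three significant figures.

Leg 1: 7.12 h is already measured aboard the drone.
Leg 2: β = 0.612; γ = 1/√(1 − 0.612²) = 1/√0.6255 = 1.264; τ_2 = 41.1/1.264 = 32.50 h.
Total: 7.120 + 32.50 h.

τ = 39.6 h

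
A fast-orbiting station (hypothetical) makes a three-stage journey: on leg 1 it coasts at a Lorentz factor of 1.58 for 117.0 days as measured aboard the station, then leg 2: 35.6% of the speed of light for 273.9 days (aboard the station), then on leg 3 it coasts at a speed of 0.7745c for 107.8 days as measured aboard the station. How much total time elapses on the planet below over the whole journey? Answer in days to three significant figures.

Leg 1: γ = 1.58; Δt_1 = 1.580 × 117.0 = 184.9 days.
Leg 2: β = 0.356; γ = 1/√(1 − 0.356²) = 1/√0.8733 = 1.070; Δt_2 = 1.070 × 273.9 = 293.1 days.
Leg 3: γ = 1/√(1 − 0.7745²) = 1/√0.4001 = 1.581; Δt_3 = 1.581 × 107.8 = 170.4 days.
Total: 184.9 + 293.1 + 170.4 days.

Δt = 648 days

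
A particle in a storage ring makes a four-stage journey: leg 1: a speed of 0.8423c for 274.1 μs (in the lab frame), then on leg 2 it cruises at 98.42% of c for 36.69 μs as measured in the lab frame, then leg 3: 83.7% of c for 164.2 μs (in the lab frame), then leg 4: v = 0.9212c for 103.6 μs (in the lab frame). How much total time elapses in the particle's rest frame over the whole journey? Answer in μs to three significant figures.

τ = 284 μs

Leg 1: γ = 1/√(1 − 0.8423²) = 1/√0.2905 = 1.855; τ_1 = 274.1/1.855 = 147.7 μs.
Leg 2: β = 0.9842; γ = 1/√(1 − 0.9842²) = 1/√0.03135 = 5.648; τ_2 = 36.69/5.648 = 6.496 μs.
Leg 3: β = 0.837; γ = 1/√(1 − 0.837²) = 1/√0.2994 = 1.827; τ_3 = 164.2/1.827 = 89.85 μs.
Leg 4: γ = 1/√(1 − 0.9212²) = 1/√0.1514 = 2.570; τ_4 = 103.6/2.570 = 40.31 μs.
Total: 147.7 + 6.496 + 89.85 + 40.31 μs.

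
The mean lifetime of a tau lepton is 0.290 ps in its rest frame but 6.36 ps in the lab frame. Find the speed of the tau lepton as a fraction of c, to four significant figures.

v = 0.9990c

γ = Δt/τ₀ = 6.36/0.290 = 21.93
β = √(1 − 1/γ²) = √(1 − 0.002079) = √0.9979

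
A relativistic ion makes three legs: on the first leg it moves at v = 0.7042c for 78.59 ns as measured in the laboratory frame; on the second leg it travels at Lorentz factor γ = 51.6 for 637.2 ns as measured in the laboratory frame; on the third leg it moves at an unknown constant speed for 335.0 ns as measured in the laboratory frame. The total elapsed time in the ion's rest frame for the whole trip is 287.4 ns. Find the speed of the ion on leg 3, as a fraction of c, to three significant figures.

Leg 1: γ = 1/√(1 − 0.7042²) = 1/√0.5041 = 1.408; τ_1 = 78.59/1.408 = 55.80 ns.
Leg 2: γ = 51.6; τ_2 = 637.2/51.60 = 12.35 ns.
Leg 3: speed unknown; τ_3 = 335.0/γ_3.
Total proper time: 55.80 + 12.35 + τ_3 = 287.4, so τ_3 = 287.4 − 68.15 = 219.3 ns.
γ_3 = 335.0/219.3 = 1.528; β = √(1 − 1/γ²) = √0.5717.

β = 0.756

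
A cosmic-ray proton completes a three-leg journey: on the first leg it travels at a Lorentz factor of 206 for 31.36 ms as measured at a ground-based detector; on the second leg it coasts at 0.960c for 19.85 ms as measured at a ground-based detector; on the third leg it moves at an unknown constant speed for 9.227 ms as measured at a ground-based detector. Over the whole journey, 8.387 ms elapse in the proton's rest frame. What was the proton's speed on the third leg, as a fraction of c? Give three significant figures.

Leg 1: γ = 206; τ_1 = 31.36/206.0 = 0.1522 ms.
Leg 2: γ = 1/√(1 − 0.960²) = 25/7 ≈ 3.571; τ_2 = 19.85/3.571 = 5.558 ms.
Leg 3: speed unknown; τ_3 = 9.227/γ_3.
Total proper time: 0.1522 + 5.558 + τ_3 = 8.387, so τ_3 = 8.387 − 5.710 = 2.677 ms.
γ_3 = 9.227/2.677 = 3.447; β = √(1 − 1/γ²) = √0.9158.

β = 0.957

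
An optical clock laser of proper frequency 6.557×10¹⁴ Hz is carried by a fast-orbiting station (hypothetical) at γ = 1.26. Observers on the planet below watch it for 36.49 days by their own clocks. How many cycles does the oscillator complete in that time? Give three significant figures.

γ = 1.26
During 36.49 days of lab time, the oscillator's proper time advances by τ = Δt/γ = 36.49/1.260 = 28.96 days = 2.502×10⁶ s.
N = f × τ = 6.557×10¹⁴ × 2.502×10⁶ = 1.641×10²¹.

N = 1.64×10²¹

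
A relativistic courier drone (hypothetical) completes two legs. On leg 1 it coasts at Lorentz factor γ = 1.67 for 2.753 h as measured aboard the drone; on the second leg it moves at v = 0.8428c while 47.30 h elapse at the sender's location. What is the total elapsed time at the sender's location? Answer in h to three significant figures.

Δt = 51.9 h

Leg 1: γ = 1.67; Δt_1 = 1.670 × 2.753 = 4.598 h.
Leg 2: 47.30 h is already measured at the sender's location.
Total: 4.598 + 47.30 h.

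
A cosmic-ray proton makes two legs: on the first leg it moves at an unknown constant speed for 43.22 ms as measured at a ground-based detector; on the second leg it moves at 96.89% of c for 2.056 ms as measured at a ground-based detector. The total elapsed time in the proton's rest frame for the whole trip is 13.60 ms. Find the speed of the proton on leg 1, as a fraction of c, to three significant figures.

β = 0.953

Leg 1: speed unknown; τ_1 = 43.22/γ_1.
Leg 2: β = 0.9689; γ = 1/√(1 − 0.9689²) = 1/√0.06123 = 4.041; τ_2 = 2.056/4.041 = 0.5088 ms.
Total proper time: τ_1 + 0.5088 = 13.60, so τ_1 = 13.60 − 0.5088 = 13.09 ms.
γ_1 = 43.22/13.09 = 3.301; β = √(1 − 1/γ²) = √0.9083.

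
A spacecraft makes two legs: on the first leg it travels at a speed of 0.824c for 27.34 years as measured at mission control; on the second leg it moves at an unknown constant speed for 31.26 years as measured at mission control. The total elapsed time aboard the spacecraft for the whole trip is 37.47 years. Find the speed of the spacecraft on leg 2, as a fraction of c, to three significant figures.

Leg 1: γ = 1/√(1 − 0.824²) = 1/√0.3210 = 1.765; τ_1 = 27.34/1.765 = 15.49 years.
Leg 2: speed unknown; τ_2 = 31.26/γ_2.
Total proper time: 15.49 + τ_2 = 37.47, so τ_2 = 37.47 − 15.49 = 21.98 years.
γ_2 = 31.26/21.98 = 1.422; β = √(1 − 1/γ²) = √0.5056.

β = 0.711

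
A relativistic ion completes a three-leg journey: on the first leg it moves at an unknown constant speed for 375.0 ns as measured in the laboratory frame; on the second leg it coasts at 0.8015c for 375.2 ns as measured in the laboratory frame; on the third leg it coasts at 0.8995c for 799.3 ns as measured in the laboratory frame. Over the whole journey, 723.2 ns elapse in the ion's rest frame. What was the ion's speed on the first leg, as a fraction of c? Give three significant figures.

Leg 1: speed unknown; τ_1 = 375.0/γ_1.
Leg 2: γ = 1/√(1 − 0.8015²) = 1/√0.3576 = 1.672; τ_2 = 375.2/1.672 = 224.4 ns.
Leg 3: γ = 1/√(1 − 0.8995²) = 1/√0.1909 = 2.289; τ_3 = 799.3/2.289 = 349.2 ns.
Total proper time: τ_1 + 224.4 + 349.2 = 723.2, so τ_1 = 723.2 − 573.6 = 149.6 ns.
γ_1 = 375.0/149.6 = 2.507; β = √(1 − 1/γ²) = √0.8408.

β = 0.917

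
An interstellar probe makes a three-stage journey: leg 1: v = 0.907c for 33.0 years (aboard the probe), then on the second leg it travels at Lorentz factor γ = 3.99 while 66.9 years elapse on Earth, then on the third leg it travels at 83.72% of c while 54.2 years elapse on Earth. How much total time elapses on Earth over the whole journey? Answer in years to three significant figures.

Δt = 199 years

Leg 1: γ = 1/√(1 − 0.907²) = 1/√0.1774 = 2.375; Δt_1 = 2.375 × 33.0 = 78.36 years.
Leg 2: 66.9 years is already measured on Earth.
Leg 3: 54.2 years is already measured on Earth.
Total: 78.36 + 66.90 + 54.20 years.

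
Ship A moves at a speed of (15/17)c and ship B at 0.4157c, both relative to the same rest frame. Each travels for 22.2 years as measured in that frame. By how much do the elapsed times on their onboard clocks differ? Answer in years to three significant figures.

A: γ = 1/√(1 − (15/17)²) = 17/8 = 2.125; τ_A = 22.2/2.125 = 10.45 years.
B: γ = 1/√(1 − 0.4157²) = 1/√0.8272 = 1.100; τ_B = 22.2/1.100 = 20.19 years.

|τ_A − τ_B| = 9.74 years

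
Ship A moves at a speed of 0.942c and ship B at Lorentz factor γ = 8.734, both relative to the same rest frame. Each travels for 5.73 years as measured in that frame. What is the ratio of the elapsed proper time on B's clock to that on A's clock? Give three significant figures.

A: γ = 1/√(1 − 0.942²) = 1/√0.1126 = 2.980. B: γ = 8.734.
τ_A/τ_B = γ_B/γ_A = 8.734/2.980 = 2.931, so τ_B/τ_A = 0.3412.

τ_B/τ_A = 0.341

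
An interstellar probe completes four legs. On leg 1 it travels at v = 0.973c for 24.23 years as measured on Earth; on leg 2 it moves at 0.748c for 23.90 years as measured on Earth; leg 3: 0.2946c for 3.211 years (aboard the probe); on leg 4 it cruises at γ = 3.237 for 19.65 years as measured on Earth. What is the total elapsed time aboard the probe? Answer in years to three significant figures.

Leg 1: γ = 1/√(1 − 0.973²) = 1/√0.05327 = 4.333; τ_1 = 24.23/4.333 = 5.592 years.
Leg 2: γ = 1/√(1 − 0.748²) = 1/√0.4405 = 1.507; τ_2 = 23.90/1.507 = 15.86 years.
Leg 3: 3.211 years is already measured aboard the probe.
Leg 4: γ = 3.237; τ_4 = 19.65/3.237 = 6.070 years.
Total: 5.592 + 15.86 + 3.211 + 6.070 years.

τ = 30.7 years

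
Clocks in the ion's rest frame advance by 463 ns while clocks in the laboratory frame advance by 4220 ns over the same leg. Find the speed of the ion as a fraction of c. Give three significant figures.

The proper time is measured in the ion's rest frame (both events occur at the ion's location); Δt is measured in the laboratory frame. γ = Δt/τ = 4220/463 = 9.114.
β = √(1 − 1/γ²) = √(1 − 0.01204) = √0.9880

β = 0.994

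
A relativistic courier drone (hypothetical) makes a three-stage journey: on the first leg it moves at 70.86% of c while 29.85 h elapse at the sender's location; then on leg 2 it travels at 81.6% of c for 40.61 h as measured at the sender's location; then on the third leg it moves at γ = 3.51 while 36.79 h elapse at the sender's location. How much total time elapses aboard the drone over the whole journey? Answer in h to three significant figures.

Leg 1: β = 0.7086; γ = 1/√(1 − 0.7086²) = 1/√0.4979 = 1.417; τ_1 = 29.85/1.417 = 21.06 h.
Leg 2: β = 0.816; γ = 1/√(1 − 0.816²) = 1/√0.3341 = 1.730; τ_2 = 40.61/1.730 = 23.47 h.
Leg 3: γ = 3.51; τ_3 = 36.79/3.510 = 10.48 h.
Total: 21.06 + 23.47 + 10.48 h.

τ = 55.0 h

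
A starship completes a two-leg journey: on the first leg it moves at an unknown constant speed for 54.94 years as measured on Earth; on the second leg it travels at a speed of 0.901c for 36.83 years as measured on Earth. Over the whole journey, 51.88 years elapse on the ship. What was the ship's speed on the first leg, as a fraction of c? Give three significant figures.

Leg 1: speed unknown; τ_1 = 54.94/γ_1.
Leg 2: γ = 1/√(1 − 0.901²) = 1/√0.1882 = 2.305; τ_2 = 36.83/2.305 = 15.98 years.
Total proper time: τ_1 + 15.98 = 51.88, so τ_1 = 51.88 − 15.98 = 35.90 years.
γ_1 = 54.94/35.90 = 1.530; β = √(1 − 1/γ²) = √0.5730.

β = 0.757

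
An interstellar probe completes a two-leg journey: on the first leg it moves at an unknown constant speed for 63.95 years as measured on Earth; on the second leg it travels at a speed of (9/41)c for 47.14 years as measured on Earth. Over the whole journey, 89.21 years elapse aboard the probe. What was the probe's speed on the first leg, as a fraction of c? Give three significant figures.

β = 0.737

Leg 1: speed unknown; τ_1 = 63.95/γ_1.
Leg 2: γ = 1/√(1 − (9/41)²) = 41/40 = 1.025; τ_2 = 47.14/1.025 = 45.99 years.
Total proper time: τ_1 + 45.99 = 89.21, so τ_1 = 89.21 − 45.99 = 43.22 years.
γ_1 = 63.95/43.22 = 1.480; β = √(1 − 1/γ²) = √0.5432.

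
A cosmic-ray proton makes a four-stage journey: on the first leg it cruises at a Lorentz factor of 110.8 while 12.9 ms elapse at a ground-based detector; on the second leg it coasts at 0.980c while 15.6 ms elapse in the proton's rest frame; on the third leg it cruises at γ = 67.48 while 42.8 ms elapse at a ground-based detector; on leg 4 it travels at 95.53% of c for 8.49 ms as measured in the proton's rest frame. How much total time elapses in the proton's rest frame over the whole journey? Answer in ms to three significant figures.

τ = 24.8 ms

Leg 1: γ = 110.8; τ_1 = 12.9/110.8 = 0.1164 ms.
Leg 2: 15.6 ms is already measured in the proton's rest frame.
Leg 3: γ = 67.48; τ_3 = 42.8/67.48 = 0.6343 ms.
Leg 4: 8.49 ms is already measured in the proton's rest frame.
Total: 0.1164 + 15.60 + 0.6343 + 8.490 ms.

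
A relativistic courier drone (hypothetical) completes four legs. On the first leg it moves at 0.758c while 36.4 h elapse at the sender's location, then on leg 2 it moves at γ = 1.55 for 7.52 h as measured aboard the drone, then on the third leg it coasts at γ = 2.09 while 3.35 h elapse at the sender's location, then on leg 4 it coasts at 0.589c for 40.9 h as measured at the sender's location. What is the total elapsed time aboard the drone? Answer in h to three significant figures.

τ = 65.9 h

Leg 1: γ = 1/√(1 − 0.758²) = 1/√0.4254 = 1.533; τ_1 = 36.4/1.533 = 23.74 h.
Leg 2: 7.52 h is already measured aboard the drone.
Leg 3: γ = 2.09; τ_3 = 3.35/2.090 = 1.603 h.
Leg 4: γ = 1/√(1 − 0.589²) = 1/√0.6531 = 1.237; τ_4 = 40.9/1.237 = 33.05 h.
Total: 23.74 + 7.520 + 1.603 + 33.05 h.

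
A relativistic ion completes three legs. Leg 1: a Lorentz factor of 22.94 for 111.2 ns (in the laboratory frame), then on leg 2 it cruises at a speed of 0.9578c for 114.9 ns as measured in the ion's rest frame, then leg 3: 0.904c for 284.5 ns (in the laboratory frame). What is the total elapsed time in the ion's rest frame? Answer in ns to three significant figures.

Leg 1: γ = 22.94; τ_1 = 111.2/22.94 = 4.847 ns.
Leg 2: 114.9 ns is already measured in the ion's rest frame.
Leg 3: γ = 1/√(1 − 0.904²) = 1/√0.1828 = 2.339; τ_3 = 284.5/2.339 = 121.6 ns.
Total: 4.847 + 114.9 + 121.6 ns.

τ = 241 ns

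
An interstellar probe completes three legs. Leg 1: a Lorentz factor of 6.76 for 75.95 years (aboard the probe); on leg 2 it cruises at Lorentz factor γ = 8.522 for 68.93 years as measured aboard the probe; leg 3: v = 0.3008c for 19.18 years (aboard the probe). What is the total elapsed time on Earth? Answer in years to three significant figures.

Δt = 1120 years

Leg 1: γ = 6.76; Δt_1 = 6.760 × 75.95 = 513.4 years.
Leg 2: γ = 8.522; Δt_2 = 8.522 × 68.93 = 587.4 years.
Leg 3: γ = 1/√(1 − 0.3008²) = 1/√0.9095 = 1.049; Δt_3 = 1.049 × 19.18 = 20.11 years.
Total: 513.4 + 587.4 + 20.11 years.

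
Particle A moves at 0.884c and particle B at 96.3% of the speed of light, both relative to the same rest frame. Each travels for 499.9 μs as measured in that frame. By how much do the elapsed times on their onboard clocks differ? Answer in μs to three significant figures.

|τ_A − τ_B| = 99.0 μs

A: γ = 1/√(1 − 0.884²) = 1/√0.2185 = 2.139; τ_A = 499.9/2.139 = 233.7 μs.
B: β = 0.963; γ = 1/√(1 − 0.963²) = 1/√0.07263 = 3.711; τ_B = 499.9/3.711 = 134.7 μs.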